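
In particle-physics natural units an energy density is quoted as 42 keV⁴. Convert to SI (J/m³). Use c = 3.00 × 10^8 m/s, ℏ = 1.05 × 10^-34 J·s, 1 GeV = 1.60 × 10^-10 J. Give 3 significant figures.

8.81 × 10^14 J/m³

[E]/[L]³ = [E]⁴/(ℏc)³; restore (ℏc)⁻³.
1 GeV⁴ → 1/(ℏc)³ × (1 GeV in J)⁴ = 2.10 × 10^37 J/m³.
Convert the energy scale: 42 keV⁴ = 4.20 × 10^-23 GeV⁴.
Result: 4.20 × 10^-23 × 2.10 × 10^37 = 8.81 × 10^14 J/m³.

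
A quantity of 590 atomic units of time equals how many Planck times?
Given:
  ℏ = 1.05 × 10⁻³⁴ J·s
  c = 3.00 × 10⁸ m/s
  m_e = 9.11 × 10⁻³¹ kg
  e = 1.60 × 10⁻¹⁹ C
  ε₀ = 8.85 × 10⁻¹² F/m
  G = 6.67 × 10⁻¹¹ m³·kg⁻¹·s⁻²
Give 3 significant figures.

atomic unit of time: τ_au = (4πε₀)²ℏ³/(m_e e⁴) = 2.40 × 10⁻¹⁷ s
Planck time: t_P = √(ℏG/c⁵) = 5.37 × 10⁻⁴⁴ s
590 × 2.40 × 10⁻¹⁷ / 5.37 × 10⁻⁴⁴ = 2.64 × 10²⁹

2.64 × 10²⁹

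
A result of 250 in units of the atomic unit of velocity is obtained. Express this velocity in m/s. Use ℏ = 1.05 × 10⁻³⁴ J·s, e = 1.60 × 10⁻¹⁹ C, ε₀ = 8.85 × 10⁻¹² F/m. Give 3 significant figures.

5.48 × 10⁸ m/s

One atomic unit of velocity: v_au = e²/(4πε₀ℏ) = 2.19 × 10⁶ m/s.
250 × 2.19 × 10⁶ m/s = 5.48 × 10⁸ m/s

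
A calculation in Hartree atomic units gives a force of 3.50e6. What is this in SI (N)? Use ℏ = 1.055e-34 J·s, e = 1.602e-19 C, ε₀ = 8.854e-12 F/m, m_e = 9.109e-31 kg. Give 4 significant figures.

One atomic unit of force: F_au = E_h/a₀ = m_e²e⁶/((4πε₀)³ℏ⁴) = 8.220e-8 N.
3.50e6 × 8.220e-8 N = 0.2877 N

0.2877 N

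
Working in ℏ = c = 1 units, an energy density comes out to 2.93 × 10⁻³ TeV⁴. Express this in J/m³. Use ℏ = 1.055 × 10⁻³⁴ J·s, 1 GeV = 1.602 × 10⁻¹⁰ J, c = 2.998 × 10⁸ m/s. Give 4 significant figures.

6.099 × 10⁴⁶ J/m³

[E]/[L]³ = [E]⁴/(ℏc)³; restore (ℏc)⁻³.
1 GeV⁴ → 1/(ℏc)³ × (1 GeV in J)⁴ = 2.082 × 10³⁷ J/m³.
Convert the energy scale: 2.93 × 10⁻³ TeV⁴ = 2.93 × 10⁹ GeV⁴.
Result: 2.93 × 10⁹ × 2.082 × 10³⁷ = 6.099 × 10⁴⁶ J/m³.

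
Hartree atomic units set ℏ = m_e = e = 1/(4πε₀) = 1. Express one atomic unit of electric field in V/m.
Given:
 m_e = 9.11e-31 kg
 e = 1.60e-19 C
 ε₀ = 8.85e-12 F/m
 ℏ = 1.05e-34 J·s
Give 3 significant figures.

Dimensional analysis gives E_au = E_h/(e a₀) = m_e²e⁵/((4πε₀)³ℏ⁴).
E_h = 4.38e-18 J
a₀ = 5.26e-11 m
E_h/(e·a₀) = 5.20e11 V/m

5.20e11 V/m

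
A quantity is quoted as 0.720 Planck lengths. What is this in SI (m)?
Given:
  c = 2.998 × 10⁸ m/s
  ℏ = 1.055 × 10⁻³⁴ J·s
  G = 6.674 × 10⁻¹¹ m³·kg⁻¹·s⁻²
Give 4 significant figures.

One Planck length: ℓ_P = √(ℏG/c³) = 1.616 × 10⁻³⁵ m.
0.720 × 1.616 × 10⁻³⁵ m = 1.164 × 10⁻³⁵ m

1.164 × 10⁻³⁵ m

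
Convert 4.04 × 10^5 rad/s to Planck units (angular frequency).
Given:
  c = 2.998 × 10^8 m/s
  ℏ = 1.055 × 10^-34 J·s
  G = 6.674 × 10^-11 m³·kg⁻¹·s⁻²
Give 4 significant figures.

Planck angular frequency: ω_P = √(c⁵/(ℏG)) = 1.855 × 10^43 rad/s.
4.04 × 10^5 / 1.855 × 10^43 = 2.178 × 10^-38

2.178 × 10^-38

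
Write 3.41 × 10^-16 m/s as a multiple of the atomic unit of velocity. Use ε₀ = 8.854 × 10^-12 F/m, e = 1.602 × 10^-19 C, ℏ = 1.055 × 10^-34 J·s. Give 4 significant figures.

atomic unit of velocity: v_au = e²/(4πε₀ℏ) = 2.186 × 10^6 m/s.
3.41 × 10^-16 / 2.186 × 10^6 = 1.560 × 10^-22

1.560 × 10^-22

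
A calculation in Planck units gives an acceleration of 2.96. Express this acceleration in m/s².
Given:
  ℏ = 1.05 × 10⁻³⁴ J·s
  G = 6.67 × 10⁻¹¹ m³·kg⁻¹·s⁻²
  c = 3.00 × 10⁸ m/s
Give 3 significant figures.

One Planck acceleration: a_P = √(c⁷/(ℏG)) = 5.59 × 10⁵¹ m/s².
2.96 × 5.59 × 10⁵¹ m/s² = 1.65 × 10⁵² m/s²

1.65 × 10⁵² m/s²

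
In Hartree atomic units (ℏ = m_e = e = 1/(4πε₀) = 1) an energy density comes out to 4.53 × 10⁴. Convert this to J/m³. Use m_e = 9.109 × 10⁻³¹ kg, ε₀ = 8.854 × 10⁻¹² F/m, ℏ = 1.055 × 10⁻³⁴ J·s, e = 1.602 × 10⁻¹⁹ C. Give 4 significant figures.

One atomic unit of energy density: u_au = E_h/a₀³ = m_e⁴e¹⁰/((4πε₀)⁵ℏ⁸) = 2.929 × 10¹³ J/m³.
4.53 × 10⁴ × 2.929 × 10¹³ J/m³ = 1.327 × 10¹⁸ J/m³

1.327 × 10¹⁸ J/m³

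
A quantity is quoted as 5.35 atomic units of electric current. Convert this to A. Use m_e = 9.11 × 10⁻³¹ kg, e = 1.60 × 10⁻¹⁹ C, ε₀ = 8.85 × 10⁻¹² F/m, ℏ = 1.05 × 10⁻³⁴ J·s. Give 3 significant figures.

One atomic unit of electric current: I_au = e E_h/ℏ = m_e e⁵/((4πε₀)²ℏ³) = 6.67 × 10⁻³ A.
5.35 × 6.67 × 10⁻³ A = 0.0357 A

0.0357 A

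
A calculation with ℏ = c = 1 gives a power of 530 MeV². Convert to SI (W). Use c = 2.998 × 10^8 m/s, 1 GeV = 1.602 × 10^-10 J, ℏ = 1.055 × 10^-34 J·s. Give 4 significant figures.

Power is [E]/[T] = [E]²/ℏ.
1 GeV² → 1/ℏ × (1 GeV in J)² = 2.433 × 10^14 W.
Convert the energy scale: 530 MeV² = 5.30 × 10^-4 GeV².
Result: 5.30 × 10^-4 × 2.433 × 10^14 = 1.289 × 10^11 W.

1.289 × 10^11 W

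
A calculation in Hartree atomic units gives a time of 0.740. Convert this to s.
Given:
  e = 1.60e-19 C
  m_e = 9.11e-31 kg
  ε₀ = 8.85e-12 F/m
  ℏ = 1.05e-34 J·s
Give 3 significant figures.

1.77e-17 s

One atomic unit of time: τ_au = (4πε₀)²ℏ³/(m_e e⁴) = 2.40e-17 s.
0.740 × 2.40e-17 s = 1.77e-17 s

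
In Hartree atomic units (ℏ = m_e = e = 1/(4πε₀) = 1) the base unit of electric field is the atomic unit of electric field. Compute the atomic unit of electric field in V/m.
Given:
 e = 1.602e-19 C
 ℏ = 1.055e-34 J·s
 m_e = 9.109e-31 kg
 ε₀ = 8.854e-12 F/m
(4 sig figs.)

E_au = E_h/(e a₀) = m_e²e⁵/((4πε₀)³ℏ⁴)
E_h = 4.354e-18 J
a₀ = 5.297e-11 m
E_h/(e·a₀) = 5.131e11 V/m

5.131e11 V/m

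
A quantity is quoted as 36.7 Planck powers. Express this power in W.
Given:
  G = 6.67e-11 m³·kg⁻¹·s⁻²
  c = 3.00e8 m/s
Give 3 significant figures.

1.34e54 W

One Planck power: P_P = c⁵/G = 3.64e52 W.
36.7 × 3.64e52 W = 1.34e54 W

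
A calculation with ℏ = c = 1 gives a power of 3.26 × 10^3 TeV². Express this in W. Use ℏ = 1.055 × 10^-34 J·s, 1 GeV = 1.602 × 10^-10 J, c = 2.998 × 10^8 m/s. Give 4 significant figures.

7.930 × 10^23 W

Power is [E]/[T] = [E]²/ℏ.
1 GeV² → 1/ℏ × (1 GeV in J)² = 2.433 × 10^14 W.
Convert the energy scale: 3.26 × 10^3 TeV² = 3.26 × 10^9 GeV².
Result: 3.26 × 10^9 × 2.433 × 10^14 = 7.930 × 10^23 W.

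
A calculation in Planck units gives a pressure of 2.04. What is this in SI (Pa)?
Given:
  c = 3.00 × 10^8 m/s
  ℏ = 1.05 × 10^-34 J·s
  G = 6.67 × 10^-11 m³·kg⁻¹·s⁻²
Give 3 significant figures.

One Planck pressure: p_P = c⁷/(ℏG²) = 4.68 × 10^113 Pa.
2.04 × 4.68 × 10^113 Pa = 9.55 × 10^113 Pa

9.55 × 10^113 Pa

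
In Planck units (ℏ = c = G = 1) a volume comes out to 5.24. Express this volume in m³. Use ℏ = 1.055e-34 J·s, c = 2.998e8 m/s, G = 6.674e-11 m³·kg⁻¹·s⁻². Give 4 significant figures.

2.213e-104 m³

One Planck volume: V_P = (ℏG/c³)^(3/2) = 4.224e-105 m³.
5.24 × 4.224e-105 m³ = 2.213e-104 m³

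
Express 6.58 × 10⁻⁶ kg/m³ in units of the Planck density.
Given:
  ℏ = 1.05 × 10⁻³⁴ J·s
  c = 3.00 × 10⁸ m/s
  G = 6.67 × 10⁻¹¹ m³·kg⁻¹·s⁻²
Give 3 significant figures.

1.26 × 10⁻¹⁰²

Planck density: ρ_P = c⁵/(ℏG²) = 5.20 × 10⁹⁶ kg/m³.
6.58 × 10⁻⁶ / 5.20 × 10⁹⁶ = 1.26 × 10⁻¹⁰²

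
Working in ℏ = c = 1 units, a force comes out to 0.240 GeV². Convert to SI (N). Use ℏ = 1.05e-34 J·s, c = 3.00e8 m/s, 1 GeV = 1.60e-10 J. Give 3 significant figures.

1.95e5 N

Force is [E]/[L] = [E]²/(ℏc); restore (ℏc)⁻¹.
1 GeV² → 1/(ℏc) × (1 GeV in J)² = 8.13e5 N.
Result: 0.240 × 8.13e5 = 1.95e5 N.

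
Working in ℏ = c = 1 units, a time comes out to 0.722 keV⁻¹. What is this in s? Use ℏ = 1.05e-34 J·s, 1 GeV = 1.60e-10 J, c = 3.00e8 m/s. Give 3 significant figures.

4.74e-19 s

A time is [E]⁻¹ in ℏ=c=1; restore one factor of ℏ.
1 GeV⁻¹ → ℏ × (1 GeV in J)⁻¹ = 6.56e-25 s.
Convert the energy scale: 0.722 keV⁻¹ = 7.22e5 GeV⁻¹.
Result: 7.22e5 × 6.56e-25 = 4.74e-19 s.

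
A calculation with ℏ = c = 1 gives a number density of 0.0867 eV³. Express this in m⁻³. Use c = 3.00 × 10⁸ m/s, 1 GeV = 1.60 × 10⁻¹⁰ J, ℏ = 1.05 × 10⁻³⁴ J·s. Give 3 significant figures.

Number density is [L]⁻³ = [E]³/(ℏc)³.
1 GeV³ → 1/(ℏc)³ × (1 GeV in J)³ = 1.31 × 10⁴⁷ m⁻³.
Convert the energy scale: 0.0867 eV³ = 8.67 × 10⁻²⁹ GeV³.
Result: 8.67 × 10⁻²⁹ × 1.31 × 10⁴⁷ = 1.14 × 10¹⁹ m⁻³.

1.14 × 10¹⁹ m⁻³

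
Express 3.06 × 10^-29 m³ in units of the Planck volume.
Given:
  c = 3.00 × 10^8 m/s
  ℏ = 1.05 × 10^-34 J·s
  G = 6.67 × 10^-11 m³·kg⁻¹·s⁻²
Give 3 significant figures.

Planck volume: V_P = (ℏG/c³)^(3/2) = 4.18 × 10^-105 m³.
3.06 × 10^-29 / 4.18 × 10^-105 = 7.32 × 10^75

7.32 × 10^75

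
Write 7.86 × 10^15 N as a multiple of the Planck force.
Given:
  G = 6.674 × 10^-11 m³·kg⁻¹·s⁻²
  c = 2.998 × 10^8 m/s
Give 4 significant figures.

6.494 × 10^-29

Planck force: F_P = c⁴/G = 1.210 × 10^44 N.
7.86 × 10^15 / 1.210 × 10^44 = 6.494 × 10^-29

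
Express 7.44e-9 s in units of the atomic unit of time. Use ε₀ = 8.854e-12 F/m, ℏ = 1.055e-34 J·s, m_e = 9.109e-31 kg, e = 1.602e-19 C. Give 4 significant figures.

atomic unit of time: τ_au = (4πε₀)²ℏ³/(m_e e⁴) = 2.423e-17 s.
7.44e-9 / 2.423e-17 = 3.071e8

3.071e8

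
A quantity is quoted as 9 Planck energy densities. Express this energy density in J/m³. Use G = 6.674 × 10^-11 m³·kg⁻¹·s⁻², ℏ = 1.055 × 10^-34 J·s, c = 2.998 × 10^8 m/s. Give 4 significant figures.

One Planck energy density: u_P = c⁷/(ℏG²) = 4.632 × 10^113 J/m³.
9 × 4.632 × 10^113 J/m³ = 4.169 × 10^114 J/m³

4.169 × 10^114 J/m³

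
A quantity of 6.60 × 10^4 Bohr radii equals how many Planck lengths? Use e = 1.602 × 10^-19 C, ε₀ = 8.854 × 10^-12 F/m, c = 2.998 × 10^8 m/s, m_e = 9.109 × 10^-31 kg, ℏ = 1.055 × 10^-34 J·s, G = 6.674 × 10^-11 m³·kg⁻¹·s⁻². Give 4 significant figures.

2.163 × 10^29

Bohr radius: a₀ = 4πε₀ℏ²/(m_e e²) = 5.297 × 10^-11 m
Planck length: ℓ_P = √(ℏG/c³) = 1.616 × 10^-35 m
6.60 × 10^4 × 5.297 × 10^-11 / 1.616 × 10^-35 = 2.163 × 10^29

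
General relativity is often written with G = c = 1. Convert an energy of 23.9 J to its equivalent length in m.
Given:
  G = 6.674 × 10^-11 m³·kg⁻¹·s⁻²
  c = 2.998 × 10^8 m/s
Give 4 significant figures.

Energy → length via G/c⁴.
23.9 J × (G/c⁴) = 1.975 × 10^-43 m

1.975 × 10^-43 m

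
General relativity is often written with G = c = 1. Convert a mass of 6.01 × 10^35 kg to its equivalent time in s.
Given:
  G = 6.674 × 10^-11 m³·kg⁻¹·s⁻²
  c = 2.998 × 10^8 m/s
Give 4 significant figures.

1.489 s

Mass → time via G/c³.
6.01 × 10^35 kg × (G/c³) = 1.489 s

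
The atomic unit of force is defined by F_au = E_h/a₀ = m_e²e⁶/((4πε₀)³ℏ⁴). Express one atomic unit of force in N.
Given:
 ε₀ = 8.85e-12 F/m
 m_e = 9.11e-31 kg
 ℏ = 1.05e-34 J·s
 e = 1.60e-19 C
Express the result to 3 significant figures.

8.33e-8 N

F_au = E_h/a₀ = m_e²e⁶/((4πε₀)³ℏ⁴)
E_h = 4.38e-18 J
a₀ = 5.26e-11 m
E_h/a₀ = 8.33e-8 N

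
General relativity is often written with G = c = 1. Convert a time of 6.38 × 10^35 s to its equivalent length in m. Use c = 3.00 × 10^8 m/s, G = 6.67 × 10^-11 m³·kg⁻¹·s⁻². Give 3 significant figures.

1.91 × 10^44 m

Time → length via c.
6.38 × 10^35 s × (c) = 1.91 × 10^44 m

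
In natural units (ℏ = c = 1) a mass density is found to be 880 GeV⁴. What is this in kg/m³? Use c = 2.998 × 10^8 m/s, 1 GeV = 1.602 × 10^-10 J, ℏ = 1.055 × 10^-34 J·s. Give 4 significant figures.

2.038 × 10^23 kg/m³

Mass density is [E]/(c²[L]³) = [E]⁴/(ℏ³c⁵).
1 GeV⁴ → 1/(ℏ³c⁵) × (1 GeV in J)⁴ = 2.316 × 10^20 kg/m³.
Result: 880 × 2.316 × 10^20 = 2.038 × 10^23 kg/m³.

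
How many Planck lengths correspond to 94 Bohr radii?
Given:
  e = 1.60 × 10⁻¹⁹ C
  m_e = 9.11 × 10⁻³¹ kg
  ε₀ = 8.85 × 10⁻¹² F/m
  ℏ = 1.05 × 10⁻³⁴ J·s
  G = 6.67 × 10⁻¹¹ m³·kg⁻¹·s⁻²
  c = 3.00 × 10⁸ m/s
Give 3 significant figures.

3.07 × 10²⁶

Bohr radius: a₀ = 4πε₀ℏ²/(m_e e²) = 5.26 × 10⁻¹¹ m
Planck length: ℓ_P = √(ℏG/c³) = 1.61 × 10⁻³⁵ m
94 × 5.26 × 10⁻¹¹ / 1.61 × 10⁻³⁵ = 3.07 × 10²⁶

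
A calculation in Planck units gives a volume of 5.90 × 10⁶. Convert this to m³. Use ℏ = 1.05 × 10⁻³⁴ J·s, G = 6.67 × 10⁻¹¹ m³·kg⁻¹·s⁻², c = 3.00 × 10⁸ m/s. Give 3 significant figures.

2.46 × 10⁻⁹⁸ m³

One Planck volume: V_P = (ℏG/c³)^(3/2) = 4.18 × 10⁻¹⁰⁵ m³.
5.90 × 10⁶ × 4.18 × 10⁻¹⁰⁵ m³ = 2.46 × 10⁻⁹⁸ m³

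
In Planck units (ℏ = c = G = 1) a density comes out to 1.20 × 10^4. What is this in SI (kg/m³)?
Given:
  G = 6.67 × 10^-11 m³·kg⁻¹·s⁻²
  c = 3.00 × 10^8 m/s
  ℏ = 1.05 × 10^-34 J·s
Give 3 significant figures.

One Planck density: ρ_P = c⁵/(ℏG²) = 5.20 × 10^96 kg/m³.
1.20 × 10^4 × 5.20 × 10^96 kg/m³ = 6.24 × 10^100 kg/m³

6.24 × 10^100 kg/m³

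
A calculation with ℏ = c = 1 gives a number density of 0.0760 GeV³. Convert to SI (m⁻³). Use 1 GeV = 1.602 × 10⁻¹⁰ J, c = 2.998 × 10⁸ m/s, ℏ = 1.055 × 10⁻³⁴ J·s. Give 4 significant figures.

9.875 × 10⁴⁵ m⁻³

Number density is [L]⁻³ = [E]³/(ℏc)³.
1 GeV³ → 1/(ℏc)³ × (1 GeV in J)³ = 1.299 × 10⁴⁷ m⁻³.
Result: 0.0760 × 1.299 × 10⁴⁷ = 9.875 × 10⁴⁵ m⁻³.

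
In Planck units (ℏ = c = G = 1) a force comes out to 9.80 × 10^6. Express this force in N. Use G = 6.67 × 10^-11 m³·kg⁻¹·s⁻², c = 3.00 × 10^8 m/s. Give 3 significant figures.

One Planck force: F_P = c⁴/G = 1.21 × 10^44 N.
9.80 × 10^6 × 1.21 × 10^44 N = 1.19 × 10^51 N

1.19 × 10^51 N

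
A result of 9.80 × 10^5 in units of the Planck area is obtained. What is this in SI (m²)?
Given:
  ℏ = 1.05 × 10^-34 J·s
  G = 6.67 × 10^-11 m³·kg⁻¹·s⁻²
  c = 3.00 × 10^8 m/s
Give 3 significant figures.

2.54 × 10^-64 m²

One Planck area: A_P = ℏG/c³ = 2.59 × 10^-70 m².
9.80 × 10^5 × 2.59 × 10^-70 m² = 2.54 × 10^-64 m²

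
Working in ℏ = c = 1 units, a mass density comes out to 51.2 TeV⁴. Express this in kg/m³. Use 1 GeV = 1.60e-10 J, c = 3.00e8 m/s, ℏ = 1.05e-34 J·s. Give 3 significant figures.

Mass density is [E]/(c²[L]³) = [E]⁴/(ℏ³c⁵).
1 GeV⁴ → 1/(ℏ³c⁵) × (1 GeV in J)⁴ = 2.33e20 kg/m³.
Convert the energy scale: 51.2 TeV⁴ = 5.12e13 GeV⁴.
Result: 5.12e13 × 2.33e20 = 1.19e34 kg/m³.

1.19e34 kg/m³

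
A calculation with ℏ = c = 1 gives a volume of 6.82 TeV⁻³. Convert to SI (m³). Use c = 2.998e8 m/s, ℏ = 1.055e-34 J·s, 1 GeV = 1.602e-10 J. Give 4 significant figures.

Volume is [L]³ = [E]⁻³·(ℏc)³.
1 GeV⁻³ → (ℏc)³ × (1 GeV in J)⁻³ = 7.696e-48 m³.
Convert the energy scale: 6.82 TeV⁻³ = 6.82e-9 GeV⁻³.
Result: 6.82e-9 × 7.696e-48 = 5.249e-56 m³.

5.249e-56 m³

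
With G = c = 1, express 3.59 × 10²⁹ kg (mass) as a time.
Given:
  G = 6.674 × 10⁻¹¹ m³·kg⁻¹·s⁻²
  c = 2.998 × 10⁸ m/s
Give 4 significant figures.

Mass → time via G/c³.
3.59 × 10²⁹ kg × (G/c³) = 8.892 × 10⁻⁷ s

8.892 × 10⁻⁷ s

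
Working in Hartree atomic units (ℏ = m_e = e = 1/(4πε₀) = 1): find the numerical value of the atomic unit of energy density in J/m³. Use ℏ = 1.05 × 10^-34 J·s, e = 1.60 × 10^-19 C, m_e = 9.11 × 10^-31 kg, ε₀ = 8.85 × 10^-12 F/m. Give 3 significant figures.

From ℏ = m_e = e = 1/(4πε₀) = 1 the energy density scale is u_au = E_h/a₀³ = m_e⁴e¹⁰/((4πε₀)⁵ℏ⁸).
E_h = 4.38 × 10^-18 J
a₀ = 5.26 × 10^-11 m
E_h/a₀³ = 3.01 × 10^13 J/m³

3.01 × 10^13 J/m³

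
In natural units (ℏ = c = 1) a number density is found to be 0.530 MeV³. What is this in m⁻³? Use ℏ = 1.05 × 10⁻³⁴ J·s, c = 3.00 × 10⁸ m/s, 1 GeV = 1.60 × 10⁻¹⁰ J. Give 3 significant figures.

6.95 × 10³⁷ m⁻³

Number density is [L]⁻³ = [E]³/(ℏc)³.
1 GeV³ → 1/(ℏc)³ × (1 GeV in J)³ = 1.31 × 10⁴⁷ m⁻³.
Convert the energy scale: 0.530 MeV³ = 5.30 × 10⁻¹⁰ GeV³.
Result: 5.30 × 10⁻¹⁰ × 1.31 × 10⁴⁷ = 6.95 × 10³⁷ m⁻³.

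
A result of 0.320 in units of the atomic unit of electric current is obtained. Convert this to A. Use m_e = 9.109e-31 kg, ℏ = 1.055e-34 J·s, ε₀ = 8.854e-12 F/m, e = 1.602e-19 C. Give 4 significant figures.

2.116e-3 A

One atomic unit of electric current: I_au = e E_h/ℏ = m_e e⁵/((4πε₀)²ℏ³) = 6.612e-3 A.
0.320 × 6.612e-3 A = 2.116e-3 A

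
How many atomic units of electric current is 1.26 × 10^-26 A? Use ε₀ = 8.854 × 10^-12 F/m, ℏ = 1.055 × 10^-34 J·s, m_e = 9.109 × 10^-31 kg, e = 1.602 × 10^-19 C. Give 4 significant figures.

atomic unit of electric current: I_au = e E_h/ℏ = m_e e⁵/((4πε₀)²ℏ³) = 6.612 × 10^-3 A.
1.26 × 10^-26 / 6.612 × 10^-3 = 1.906 × 10^-24

1.906 × 10^-24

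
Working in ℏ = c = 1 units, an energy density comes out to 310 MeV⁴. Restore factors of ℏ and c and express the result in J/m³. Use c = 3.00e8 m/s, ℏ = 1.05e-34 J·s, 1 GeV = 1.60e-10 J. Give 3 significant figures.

[E]/[L]³ = [E]⁴/(ℏc)³; restore (ℏc)⁻³.
1 GeV⁴ → 1/(ℏc)³ × (1 GeV in J)⁴ = 2.10e37 J/m³.
Convert the energy scale: 310 MeV⁴ = 3.10e-10 GeV⁴.
Result: 3.10e-10 × 2.10e37 = 6.50e27 J/m³.

6.50e27 J/m³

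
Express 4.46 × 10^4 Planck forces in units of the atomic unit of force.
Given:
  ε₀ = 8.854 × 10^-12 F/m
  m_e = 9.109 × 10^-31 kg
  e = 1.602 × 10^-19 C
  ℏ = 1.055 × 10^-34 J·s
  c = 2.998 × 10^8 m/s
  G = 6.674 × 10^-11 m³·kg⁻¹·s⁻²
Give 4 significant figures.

Planck force: F_P = c⁴/G = 1.210 × 10^44 N
atomic unit of force: F_au = E_h/a₀ = m_e²e⁶/((4πε₀)³ℏ⁴) = 8.220 × 10^-8 N
4.46 × 10^4 × 1.210 × 10^44 / 8.220 × 10^-8 = 6.568 × 10^55

6.568 × 10^55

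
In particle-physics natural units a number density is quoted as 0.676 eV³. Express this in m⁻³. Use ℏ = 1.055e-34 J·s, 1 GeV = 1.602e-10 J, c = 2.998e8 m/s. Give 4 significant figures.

8.784e19 m⁻³

Number density is [L]⁻³ = [E]³/(ℏc)³.
1 GeV³ → 1/(ℏc)³ × (1 GeV in J)³ = 1.299e47 m⁻³.
Convert the energy scale: 0.676 eV³ = 6.76e-28 GeV³.
Result: 6.76e-28 × 1.299e47 = 8.784e19 m⁻³.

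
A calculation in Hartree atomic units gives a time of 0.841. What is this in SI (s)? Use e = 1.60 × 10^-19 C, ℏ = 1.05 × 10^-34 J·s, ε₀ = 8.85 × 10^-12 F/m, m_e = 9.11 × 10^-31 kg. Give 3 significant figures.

2.02 × 10^-17 s

One atomic unit of time: τ_au = (4πε₀)²ℏ³/(m_e e⁴) = 2.40 × 10^-17 s.
0.841 × 2.40 × 10^-17 s = 2.02 × 10^-17 s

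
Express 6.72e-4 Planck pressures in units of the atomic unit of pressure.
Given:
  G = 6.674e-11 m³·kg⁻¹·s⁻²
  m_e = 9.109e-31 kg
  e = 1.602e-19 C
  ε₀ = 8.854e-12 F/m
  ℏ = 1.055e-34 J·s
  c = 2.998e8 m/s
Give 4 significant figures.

1.063e97

Planck pressure: p_P = c⁷/(ℏG²) = 4.632e113 Pa
atomic unit of pressure: P_au = E_h/a₀³ = m_e⁴e¹⁰/((4πε₀)⁵ℏ⁸) = 2.929e13 Pa
6.72e-4 × 4.632e113 / 2.929e13 = 1.063e97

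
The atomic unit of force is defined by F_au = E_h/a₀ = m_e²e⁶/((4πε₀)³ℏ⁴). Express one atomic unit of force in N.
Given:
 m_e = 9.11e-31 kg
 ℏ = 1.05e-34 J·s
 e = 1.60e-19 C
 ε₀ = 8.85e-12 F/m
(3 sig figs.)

F_au = E_h/a₀ = m_e²e⁶/((4πε₀)³ℏ⁴)
E_h = 4.38e-18 J
a₀ = 5.26e-11 m
E_h/a₀ = 8.33e-8 N

8.33e-8 N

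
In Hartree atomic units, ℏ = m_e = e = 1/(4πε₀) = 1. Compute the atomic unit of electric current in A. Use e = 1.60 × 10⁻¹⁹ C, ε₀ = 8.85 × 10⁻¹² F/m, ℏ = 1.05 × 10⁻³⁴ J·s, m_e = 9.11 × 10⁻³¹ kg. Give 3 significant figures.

The unique combination of the constants set to 1 with dimensions of current is I_au = e E_h/ℏ = m_e e⁵/((4πε₀)²ℏ³).
E_h = 4.38 × 10⁻¹⁸ J
e·E_h/ℏ = 6.67 × 10⁻³ A

6.67 × 10⁻³ A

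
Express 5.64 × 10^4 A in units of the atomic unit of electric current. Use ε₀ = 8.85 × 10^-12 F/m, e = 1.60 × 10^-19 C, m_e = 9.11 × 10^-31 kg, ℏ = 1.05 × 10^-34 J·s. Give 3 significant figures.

atomic unit of electric current: I_au = e E_h/ℏ = m_e e⁵/((4πε₀)²ℏ³) = 6.67 × 10^-3 A.
5.64 × 10^4 / 6.67 × 10^-3 = 8.45 × 10^6

8.45 × 10^6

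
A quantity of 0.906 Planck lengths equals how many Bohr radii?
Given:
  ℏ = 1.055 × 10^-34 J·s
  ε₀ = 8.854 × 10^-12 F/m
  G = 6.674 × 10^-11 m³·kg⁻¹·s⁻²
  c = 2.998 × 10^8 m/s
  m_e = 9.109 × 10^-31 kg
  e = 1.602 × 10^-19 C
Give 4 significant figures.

2.765 × 10^-25

Planck length: ℓ_P = √(ℏG/c³) = 1.616 × 10^-35 m
Bohr radius: a₀ = 4πε₀ℏ²/(m_e e²) = 5.297 × 10^-11 m
0.906 × 1.616 × 10^-35 / 5.297 × 10^-11 = 2.765 × 10^-25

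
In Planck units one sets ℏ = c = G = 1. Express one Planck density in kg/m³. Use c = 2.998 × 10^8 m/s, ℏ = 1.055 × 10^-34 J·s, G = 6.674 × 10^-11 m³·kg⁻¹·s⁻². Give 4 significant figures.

ρ_P = c⁵/(ℏG²)
  = 2.422 × 10^42 / 4.699 × 10^-55
  = 5.154 × 10^96 kg/m³

5.154 × 10^96 kg/m³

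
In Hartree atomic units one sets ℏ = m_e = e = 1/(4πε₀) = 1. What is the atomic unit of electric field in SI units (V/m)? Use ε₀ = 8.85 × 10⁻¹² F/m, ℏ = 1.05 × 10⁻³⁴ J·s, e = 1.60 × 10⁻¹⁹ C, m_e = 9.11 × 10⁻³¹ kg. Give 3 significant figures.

5.20 × 10¹¹ V/m

E_au = E_h/(e a₀) = m_e²e⁵/((4πε₀)³ℏ⁴)
E_h = 4.38 × 10⁻¹⁸ J
a₀ = 5.26 × 10⁻¹¹ m
E_h/(e·a₀) = 5.20 × 10¹¹ V/m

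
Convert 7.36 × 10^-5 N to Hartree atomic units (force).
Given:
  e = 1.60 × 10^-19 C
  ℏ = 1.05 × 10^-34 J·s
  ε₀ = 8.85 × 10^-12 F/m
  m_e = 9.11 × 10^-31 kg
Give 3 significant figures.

atomic unit of force: F_au = E_h/a₀ = m_e²e⁶/((4πε₀)³ℏ⁴) = 8.33 × 10^-8 N.
7.36 × 10^-5 / 8.33 × 10^-8 = 884

884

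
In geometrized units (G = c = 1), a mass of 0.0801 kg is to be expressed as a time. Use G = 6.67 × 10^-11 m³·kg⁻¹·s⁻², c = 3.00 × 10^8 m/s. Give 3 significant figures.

1.98 × 10^-37 s

Mass → time via G/c³.
0.0801 kg × (G/c³) = 1.98 × 10^-37 s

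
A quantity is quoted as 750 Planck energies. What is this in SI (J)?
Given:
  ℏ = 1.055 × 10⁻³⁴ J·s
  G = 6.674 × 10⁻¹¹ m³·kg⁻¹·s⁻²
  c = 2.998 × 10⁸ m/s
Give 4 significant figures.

One Planck energy: E_P = √(ℏc⁵/G) = 1.957 × 10⁹ J.
750 × 1.957 × 10⁹ J = 1.467 × 10¹² J

1.467 × 10¹² J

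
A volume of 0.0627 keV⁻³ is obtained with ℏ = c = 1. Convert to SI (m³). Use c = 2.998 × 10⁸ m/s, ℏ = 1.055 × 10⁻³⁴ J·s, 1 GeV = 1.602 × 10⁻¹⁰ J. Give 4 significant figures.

Volume is [L]³ = [E]⁻³·(ℏc)³.
1 GeV⁻³ → (ℏc)³ × (1 GeV in J)⁻³ = 7.696 × 10⁻⁴⁸ m³.
Convert the energy scale: 0.0627 keV⁻³ = 6.27 × 10¹⁶ GeV⁻³.
Result: 6.27 × 10¹⁶ × 7.696 × 10⁻⁴⁸ = 4.825 × 10⁻³¹ m³.

4.825 × 10⁻³¹ m³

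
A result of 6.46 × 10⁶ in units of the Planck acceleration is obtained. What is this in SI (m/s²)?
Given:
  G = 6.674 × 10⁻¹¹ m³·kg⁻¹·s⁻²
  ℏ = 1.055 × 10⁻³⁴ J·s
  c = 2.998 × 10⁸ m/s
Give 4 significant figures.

One Planck acceleration: a_P = √(c⁷/(ℏG)) = 5.560 × 10⁵¹ m/s².
6.46 × 10⁶ × 5.560 × 10⁵¹ m/s² = 3.592 × 10⁵⁸ m/s²

3.592 × 10⁵⁸ m/s²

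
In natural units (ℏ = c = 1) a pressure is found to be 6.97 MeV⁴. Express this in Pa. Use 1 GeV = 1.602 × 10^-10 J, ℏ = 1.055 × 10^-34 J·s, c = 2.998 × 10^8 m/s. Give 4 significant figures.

1.451 × 10^26 Pa

Pressure is [E]/[L]³ = [E]⁴/(ℏc)³.
1 GeV⁴ → 1/(ℏc)³ × (1 GeV in J)⁴ = 2.082 × 10^37 Pa.
Convert the energy scale: 6.97 MeV⁴ = 6.97 × 10^-12 GeV⁴.
Result: 6.97 × 10^-12 × 2.082 × 10^37 = 1.451 × 10^26 Pa.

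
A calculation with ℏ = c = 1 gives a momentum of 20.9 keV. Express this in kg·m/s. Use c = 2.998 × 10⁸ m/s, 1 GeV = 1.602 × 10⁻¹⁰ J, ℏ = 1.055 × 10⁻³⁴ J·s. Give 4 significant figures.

Momentum is [E]/c; divide by c.
1 GeV → 1/c × (1 GeV in J) = 5.344 × 10⁻¹⁹ kg·m/s.
Convert the energy scale: 20.9 keV = 2.09 × 10⁻⁵ GeV.
Result: 2.09 × 10⁻⁵ × 5.344 × 10⁻¹⁹ = 1.117 × 10⁻²³ kg·m/s.

1.117 × 10⁻²³ kg·m/s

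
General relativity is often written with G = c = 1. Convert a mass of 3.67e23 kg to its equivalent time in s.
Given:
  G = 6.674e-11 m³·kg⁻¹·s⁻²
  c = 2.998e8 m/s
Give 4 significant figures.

9.090e-13 s

Mass → time via G/c³.
3.67e23 kg × (G/c³) = 9.090e-13 s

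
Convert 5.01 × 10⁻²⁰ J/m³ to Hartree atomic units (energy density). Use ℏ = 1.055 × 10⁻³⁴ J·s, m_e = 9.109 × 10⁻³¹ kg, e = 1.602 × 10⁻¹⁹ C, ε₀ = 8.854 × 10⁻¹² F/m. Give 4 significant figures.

1.710 × 10⁻³³

atomic unit of energy density: u_au = E_h/a₀³ = m_e⁴e¹⁰/((4πε₀)⁵ℏ⁸) = 2.929 × 10¹³ J/m³.
5.01 × 10⁻²⁰ / 2.929 × 10¹³ = 1.710 × 10⁻³³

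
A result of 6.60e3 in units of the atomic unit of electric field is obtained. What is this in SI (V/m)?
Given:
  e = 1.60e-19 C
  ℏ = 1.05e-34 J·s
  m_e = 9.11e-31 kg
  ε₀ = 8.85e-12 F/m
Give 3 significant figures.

3.44e15 V/m

One atomic unit of electric field: E_au = E_h/(e a₀) = m_e²e⁵/((4πε₀)³ℏ⁴) = 5.20e11 V/m.
6.60e3 × 5.20e11 V/m = 3.44e15 V/m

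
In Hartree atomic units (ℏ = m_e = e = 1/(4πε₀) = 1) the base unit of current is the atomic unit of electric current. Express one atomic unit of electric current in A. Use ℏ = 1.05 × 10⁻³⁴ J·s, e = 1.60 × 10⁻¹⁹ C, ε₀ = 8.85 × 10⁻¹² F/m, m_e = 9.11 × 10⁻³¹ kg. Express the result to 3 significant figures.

I_au = e E_h/ℏ = m_e e⁵/((4πε₀)²ℏ³)
E_h = 4.38 × 10⁻¹⁸ J
e·E_h/ℏ = 6.67 × 10⁻³ A

6.67 × 10⁻³ A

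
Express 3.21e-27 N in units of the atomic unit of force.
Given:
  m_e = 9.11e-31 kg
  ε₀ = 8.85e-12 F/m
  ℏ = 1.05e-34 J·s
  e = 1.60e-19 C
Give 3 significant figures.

atomic unit of force: F_au = E_h/a₀ = m_e²e⁶/((4πε₀)³ℏ⁴) = 8.33e-8 N.
3.21e-27 / 8.33e-8 = 3.85e-20

3.85e-20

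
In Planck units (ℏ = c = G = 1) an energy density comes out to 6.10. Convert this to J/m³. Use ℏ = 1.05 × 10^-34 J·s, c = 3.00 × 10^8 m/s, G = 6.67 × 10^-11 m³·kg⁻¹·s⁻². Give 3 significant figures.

One Planck energy density: u_P = c⁷/(ℏG²) = 4.68 × 10^113 J/m³.
6.10 × 4.68 × 10^113 J/m³ = 2.86 × 10^114 J/m³

2.86 × 10^114 J/m³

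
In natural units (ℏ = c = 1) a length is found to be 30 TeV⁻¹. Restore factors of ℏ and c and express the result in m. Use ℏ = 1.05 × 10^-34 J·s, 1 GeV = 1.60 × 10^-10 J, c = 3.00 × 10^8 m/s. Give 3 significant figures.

5.91 × 10^-18 m

A length is [E]⁻¹ in ℏ=c=1; restore one factor of ℏc.
1 GeV⁻¹ → ℏc × (1 GeV in J)⁻¹ = 1.97 × 10^-16 m.
Convert the energy scale: 30 TeV⁻¹ = 0.0300 GeV⁻¹.
Result: 0.0300 × 1.97 × 10^-16 = 5.91 × 10^-18 m.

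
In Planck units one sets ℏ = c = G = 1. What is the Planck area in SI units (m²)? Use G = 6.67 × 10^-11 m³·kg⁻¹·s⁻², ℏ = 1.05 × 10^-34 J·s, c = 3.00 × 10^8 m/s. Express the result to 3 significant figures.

A_P = ℏG/c³
  = 7.00 × 10^-45 / 2.70 × 10^25
  = 2.59 × 10^-70 m²

2.59 × 10^-70 m²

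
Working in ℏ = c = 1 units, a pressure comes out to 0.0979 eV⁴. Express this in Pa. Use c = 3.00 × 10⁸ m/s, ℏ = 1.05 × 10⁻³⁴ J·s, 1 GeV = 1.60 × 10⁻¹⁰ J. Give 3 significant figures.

2.05 Pa

Pressure is [E]/[L]³ = [E]⁴/(ℏc)³.
1 GeV⁴ → 1/(ℏc)³ × (1 GeV in J)⁴ = 2.10 × 10³⁷ Pa.
Convert the energy scale: 0.0979 eV⁴ = 9.79 × 10⁻³⁸ GeV⁴.
Result: 9.79 × 10⁻³⁸ × 2.10 × 10³⁷ = 2.05 Pa.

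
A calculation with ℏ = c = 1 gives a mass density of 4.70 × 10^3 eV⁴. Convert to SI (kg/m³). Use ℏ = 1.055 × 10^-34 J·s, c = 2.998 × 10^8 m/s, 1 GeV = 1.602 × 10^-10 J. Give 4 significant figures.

Mass density is [E]/(c²[L]³) = [E]⁴/(ℏ³c⁵).
1 GeV⁴ → 1/(ℏ³c⁵) × (1 GeV in J)⁴ = 2.316 × 10^20 kg/m³.
Convert the energy scale: 4.70 × 10^3 eV⁴ = 4.70 × 10^-33 GeV⁴.
Result: 4.70 × 10^-33 × 2.316 × 10^20 = 1.089 × 10^-12 kg/m³.

1.089 × 10^-12 kg/m³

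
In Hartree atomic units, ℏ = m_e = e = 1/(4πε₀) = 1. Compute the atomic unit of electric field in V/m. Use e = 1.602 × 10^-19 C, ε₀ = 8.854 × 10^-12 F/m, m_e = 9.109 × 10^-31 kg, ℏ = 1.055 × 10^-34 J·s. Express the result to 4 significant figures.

Dimensional analysis gives E_au = E_h/(e a₀) = m_e²e⁵/((4πε₀)³ℏ⁴).
E_h = 4.354 × 10^-18 J
a₀ = 5.297 × 10^-11 m
E_h/(e·a₀) = 5.131 × 10^11 V/m

5.131 × 10^11 V/m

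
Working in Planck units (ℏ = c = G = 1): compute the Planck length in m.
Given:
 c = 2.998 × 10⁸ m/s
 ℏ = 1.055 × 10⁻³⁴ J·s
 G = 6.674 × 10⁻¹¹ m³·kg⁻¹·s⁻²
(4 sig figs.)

1.616 × 10⁻³⁵ m

Dimensional analysis gives ℓ_P = √(ℏG/c³).
  = √(2.613 × 10⁻⁷⁰)
  = 1.616 × 10⁻³⁵ m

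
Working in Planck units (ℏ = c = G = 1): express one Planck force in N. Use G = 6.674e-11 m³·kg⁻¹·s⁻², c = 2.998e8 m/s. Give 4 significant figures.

1.210e44 N

Dimensional analysis gives F_P = c⁴/G.
  = 8.078e33 / 6.674e-11
  = 1.210e44 N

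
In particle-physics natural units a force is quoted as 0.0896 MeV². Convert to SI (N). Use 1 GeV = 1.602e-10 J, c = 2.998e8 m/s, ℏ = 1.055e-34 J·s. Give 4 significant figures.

Force is [E]/[L] = [E]²/(ℏc); restore (ℏc)⁻¹.
1 GeV² → 1/(ℏc) × (1 GeV in J)² = 8.114e5 N.
Convert the energy scale: 0.0896 MeV² = 8.96e-8 GeV².
Result: 8.96e-8 × 8.114e5 = 0.07270 N.

0.07270 N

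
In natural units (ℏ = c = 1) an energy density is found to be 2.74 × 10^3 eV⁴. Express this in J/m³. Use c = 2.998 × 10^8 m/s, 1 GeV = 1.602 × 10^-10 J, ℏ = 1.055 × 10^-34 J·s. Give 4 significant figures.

5.704 × 10^4 J/m³

[E]/[L]³ = [E]⁴/(ℏc)³; restore (ℏc)⁻³.
1 GeV⁴ → 1/(ℏc)³ × (1 GeV in J)⁴ = 2.082 × 10^37 J/m³.
Convert the energy scale: 2.74 × 10^3 eV⁴ = 2.74 × 10^-33 GeV⁴.
Result: 2.74 × 10^-33 × 2.082 × 10^37 = 5.704 × 10^4 J/m³.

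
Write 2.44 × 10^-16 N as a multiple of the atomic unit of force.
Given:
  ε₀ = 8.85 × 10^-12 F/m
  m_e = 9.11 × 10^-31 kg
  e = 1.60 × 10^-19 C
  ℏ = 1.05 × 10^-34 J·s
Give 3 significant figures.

2.93 × 10^-9

atomic unit of force: F_au = E_h/a₀ = m_e²e⁶/((4πε₀)³ℏ⁴) = 8.33 × 10^-8 N.
2.44 × 10^-16 / 8.33 × 10^-8 = 2.93 × 10^-9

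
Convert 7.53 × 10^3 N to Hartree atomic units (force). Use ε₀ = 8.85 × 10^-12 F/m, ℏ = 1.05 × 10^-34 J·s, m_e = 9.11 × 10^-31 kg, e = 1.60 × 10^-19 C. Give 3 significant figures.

9.04 × 10^10

atomic unit of force: F_au = E_h/a₀ = m_e²e⁶/((4πε₀)³ℏ⁴) = 8.33 × 10^-8 N.
7.53 × 10^3 / 8.33 × 10^-8 = 9.04 × 10^10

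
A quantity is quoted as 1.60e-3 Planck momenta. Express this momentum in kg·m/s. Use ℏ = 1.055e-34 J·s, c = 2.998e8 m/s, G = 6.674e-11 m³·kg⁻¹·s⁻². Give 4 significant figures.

0.01044 kg·m/s

One Planck momentum: p_P = √(ℏc³/G) = 6.527 kg·m/s.
1.60e-3 × 6.527 kg·m/s = 0.01044 kg·m/s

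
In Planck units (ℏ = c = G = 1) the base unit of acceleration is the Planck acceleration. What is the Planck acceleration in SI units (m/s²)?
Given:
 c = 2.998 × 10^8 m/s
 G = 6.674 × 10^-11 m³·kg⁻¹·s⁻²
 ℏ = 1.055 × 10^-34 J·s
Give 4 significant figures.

a_P = √(c⁷/(ℏG))
  = √(3.092 × 10^103)
  = 5.560 × 10^51 m/s²

5.560 × 10^51 m/s²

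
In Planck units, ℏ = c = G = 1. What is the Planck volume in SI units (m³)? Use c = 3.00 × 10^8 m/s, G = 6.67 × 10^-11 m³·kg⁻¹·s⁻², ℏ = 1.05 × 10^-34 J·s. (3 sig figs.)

Dimensional analysis gives V_P = (ℏG/c³)^(3/2).
  = √(1.75 × 10^-209)
  = 4.18 × 10^-105 m³

4.18 × 10^-105 m³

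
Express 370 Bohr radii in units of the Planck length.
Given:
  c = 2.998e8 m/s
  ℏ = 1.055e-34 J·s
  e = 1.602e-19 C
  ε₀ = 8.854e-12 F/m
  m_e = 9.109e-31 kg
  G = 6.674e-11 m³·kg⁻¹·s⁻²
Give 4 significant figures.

Bohr radius: a₀ = 4πε₀ℏ²/(m_e e²) = 5.297e-11 m
Planck length: ℓ_P = √(ℏG/c³) = 1.616e-35 m
370 × 5.297e-11 / 1.616e-35 = 1.213e27

1.213e27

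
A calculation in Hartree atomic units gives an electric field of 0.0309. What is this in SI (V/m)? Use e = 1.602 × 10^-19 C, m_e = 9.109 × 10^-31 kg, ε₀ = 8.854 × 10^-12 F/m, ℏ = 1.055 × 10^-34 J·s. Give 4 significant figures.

One atomic unit of electric field: E_au = E_h/(e a₀) = m_e²e⁵/((4πε₀)³ℏ⁴) = 5.131 × 10^11 V/m.
0.0309 × 5.131 × 10^11 V/m = 1.585 × 10^10 V/m

1.585 × 10^10 V/m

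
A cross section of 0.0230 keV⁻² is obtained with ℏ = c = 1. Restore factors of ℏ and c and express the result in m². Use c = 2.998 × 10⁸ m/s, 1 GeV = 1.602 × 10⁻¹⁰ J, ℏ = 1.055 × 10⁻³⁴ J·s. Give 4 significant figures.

Area is [L]² = [E]⁻²·(ℏc)²; restore (ℏc)².
1 GeV⁻² → (ℏc)² × (1 GeV in J)⁻² = 3.898 × 10⁻³² m².
Convert the energy scale: 0.0230 keV⁻² = 2.30 × 10¹⁰ GeV⁻².
Result: 2.30 × 10¹⁰ × 3.898 × 10⁻³² = 8.965 × 10⁻²² m².

8.965 × 10⁻²² m²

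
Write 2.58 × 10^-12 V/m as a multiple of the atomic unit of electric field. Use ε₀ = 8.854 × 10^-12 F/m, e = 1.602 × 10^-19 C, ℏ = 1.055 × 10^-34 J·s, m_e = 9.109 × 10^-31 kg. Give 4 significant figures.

atomic unit of electric field: E_au = E_h/(e a₀) = m_e²e⁵/((4πε₀)³ℏ⁴) = 5.131 × 10^11 V/m.
2.58 × 10^-12 / 5.131 × 10^11 = 5.028 × 10^-24

5.028 × 10^-24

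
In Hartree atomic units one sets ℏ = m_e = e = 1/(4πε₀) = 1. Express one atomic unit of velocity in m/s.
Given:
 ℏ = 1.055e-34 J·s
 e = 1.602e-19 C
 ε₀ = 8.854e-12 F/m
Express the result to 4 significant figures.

v_au = e²/(4πε₀ℏ)
  = 2.566e-38 / 1.174e-44
  = 2.186e6 m/s

2.186e6 m/s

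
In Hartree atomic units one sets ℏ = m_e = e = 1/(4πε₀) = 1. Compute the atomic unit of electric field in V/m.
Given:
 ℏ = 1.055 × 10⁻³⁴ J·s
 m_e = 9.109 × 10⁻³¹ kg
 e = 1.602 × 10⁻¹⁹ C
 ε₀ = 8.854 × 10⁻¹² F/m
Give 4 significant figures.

E_au = E_h/(e a₀) = m_e²e⁵/((4πε₀)³ℏ⁴)
E_h = 4.354 × 10⁻¹⁸ J
a₀ = 5.297 × 10⁻¹¹ m
E_h/(e·a₀) = 5.131 × 10¹¹ V/m

5.131 × 10¹¹ V/m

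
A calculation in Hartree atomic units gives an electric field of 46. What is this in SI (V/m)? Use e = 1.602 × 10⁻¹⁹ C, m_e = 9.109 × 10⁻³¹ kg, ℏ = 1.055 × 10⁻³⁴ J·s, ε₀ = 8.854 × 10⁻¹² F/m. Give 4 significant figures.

2.360 × 10¹³ V/m

One atomic unit of electric field: E_au = E_h/(e a₀) = m_e²e⁵/((4πε₀)³ℏ⁴) = 5.131 × 10¹¹ V/m.
46 × 5.131 × 10¹¹ V/m = 2.360 × 10¹³ V/m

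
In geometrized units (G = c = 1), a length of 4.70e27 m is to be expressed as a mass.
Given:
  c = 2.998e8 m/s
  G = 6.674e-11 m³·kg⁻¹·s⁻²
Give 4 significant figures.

6.330e54 kg

Length → mass via c²/G.
4.70e27 m × (c²/G) = 6.330e54 kg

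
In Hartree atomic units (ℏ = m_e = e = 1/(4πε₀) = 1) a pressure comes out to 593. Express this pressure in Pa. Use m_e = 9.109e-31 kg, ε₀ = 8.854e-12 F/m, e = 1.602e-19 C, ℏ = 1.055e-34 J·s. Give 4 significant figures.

One atomic unit of pressure: P_au = E_h/a₀³ = m_e⁴e¹⁰/((4πε₀)⁵ℏ⁸) = 2.929e13 Pa.
593 × 2.929e13 Pa = 1.737e16 Pa

1.737e16 Pa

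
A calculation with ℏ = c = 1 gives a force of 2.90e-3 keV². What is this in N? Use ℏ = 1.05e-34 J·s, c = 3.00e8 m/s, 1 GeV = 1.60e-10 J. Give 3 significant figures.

Force is [E]/[L] = [E]²/(ℏc); restore (ℏc)⁻¹.
1 GeV² → 1/(ℏc) × (1 GeV in J)² = 8.13e5 N.
Convert the energy scale: 2.90e-3 keV² = 2.90e-15 GeV².
Result: 2.90e-15 × 8.13e5 = 2.36e-9 N.

2.36e-9 N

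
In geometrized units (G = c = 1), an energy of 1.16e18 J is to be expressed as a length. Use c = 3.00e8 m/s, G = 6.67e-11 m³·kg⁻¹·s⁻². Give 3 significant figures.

9.55e-27 m

Energy → length via G/c⁴.
1.16e18 J × (G/c⁴) = 9.55e-27 m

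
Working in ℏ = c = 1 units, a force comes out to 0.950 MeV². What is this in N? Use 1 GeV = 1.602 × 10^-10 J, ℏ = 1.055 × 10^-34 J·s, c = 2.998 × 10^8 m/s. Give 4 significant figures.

Force is [E]/[L] = [E]²/(ℏc); restore (ℏc)⁻¹.
1 GeV² → 1/(ℏc) × (1 GeV in J)² = 8.114 × 10^5 N.
Convert the energy scale: 0.950 MeV² = 9.50 × 10^-7 GeV².
Result: 9.50 × 10^-7 × 8.114 × 10^5 = 0.7708 N.

0.7708 N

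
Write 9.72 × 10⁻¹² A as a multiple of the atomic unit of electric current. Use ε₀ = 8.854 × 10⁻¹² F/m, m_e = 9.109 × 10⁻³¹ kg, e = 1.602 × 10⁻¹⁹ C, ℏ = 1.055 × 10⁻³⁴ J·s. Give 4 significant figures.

1.470 × 10⁻⁹

atomic unit of electric current: I_au = e E_h/ℏ = m_e e⁵/((4πε₀)²ℏ³) = 6.612 × 10⁻³ A.
9.72 × 10⁻¹² / 6.612 × 10⁻³ = 1.470 × 10⁻⁹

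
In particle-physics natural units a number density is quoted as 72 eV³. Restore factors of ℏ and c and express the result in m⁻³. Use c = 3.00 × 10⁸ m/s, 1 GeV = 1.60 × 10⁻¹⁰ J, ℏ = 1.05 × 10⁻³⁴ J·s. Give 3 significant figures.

9.44 × 10²¹ m⁻³

Number density is [L]⁻³ = [E]³/(ℏc)³.
1 GeV³ → 1/(ℏc)³ × (1 GeV in J)³ = 1.31 × 10⁴⁷ m⁻³.
Convert the energy scale: 72 eV³ = 7.20 × 10⁻²⁶ GeV³.
Result: 7.20 × 10⁻²⁶ × 1.31 × 10⁴⁷ = 9.44 × 10²¹ m⁻³.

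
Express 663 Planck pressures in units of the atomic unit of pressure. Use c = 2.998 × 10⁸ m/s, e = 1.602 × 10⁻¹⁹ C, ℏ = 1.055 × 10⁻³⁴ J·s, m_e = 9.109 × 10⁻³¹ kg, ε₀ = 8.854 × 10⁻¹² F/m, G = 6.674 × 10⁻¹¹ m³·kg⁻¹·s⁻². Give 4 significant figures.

1.049 × 10¹⁰³

Planck pressure: p_P = c⁷/(ℏG²) = 4.632 × 10¹¹³ Pa
atomic unit of pressure: P_au = E_h/a₀³ = m_e⁴e¹⁰/((4πε₀)⁵ℏ⁸) = 2.929 × 10¹³ Pa
663 × 4.632 × 10¹¹³ / 2.929 × 10¹³ = 1.049 × 10¹⁰³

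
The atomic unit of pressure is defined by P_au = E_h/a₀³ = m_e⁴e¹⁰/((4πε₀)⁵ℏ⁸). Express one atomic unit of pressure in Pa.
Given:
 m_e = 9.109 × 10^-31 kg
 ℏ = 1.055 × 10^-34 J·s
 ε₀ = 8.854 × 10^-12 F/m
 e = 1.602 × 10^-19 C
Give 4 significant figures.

2.929 × 10^13 Pa

P_au = E_h/a₀³ = m_e⁴e¹⁰/((4πε₀)⁵ℏ⁸)
E_h = 4.354 × 10^-18 J
a₀ = 5.297 × 10^-11 m
E_h/a₀³ = 2.929 × 10^13 Pa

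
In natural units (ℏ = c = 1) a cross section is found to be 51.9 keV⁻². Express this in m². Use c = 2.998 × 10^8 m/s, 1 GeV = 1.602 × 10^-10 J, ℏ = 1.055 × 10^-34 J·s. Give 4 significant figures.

Area is [L]² = [E]⁻²·(ℏc)²; restore (ℏc)².
1 GeV⁻² → (ℏc)² × (1 GeV in J)⁻² = 3.898 × 10^-32 m².
Convert the energy scale: 51.9 keV⁻² = 5.19 × 10^13 GeV⁻².
Result: 5.19 × 10^13 × 3.898 × 10^-32 = 2.023 × 10^-18 m².

2.023 × 10^-18 m²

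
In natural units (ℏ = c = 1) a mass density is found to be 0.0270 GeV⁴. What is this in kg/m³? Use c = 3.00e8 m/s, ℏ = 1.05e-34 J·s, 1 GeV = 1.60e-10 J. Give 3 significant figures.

6.29e18 kg/m³

Mass density is [E]/(c²[L]³) = [E]⁴/(ℏ³c⁵).
1 GeV⁴ → 1/(ℏ³c⁵) × (1 GeV in J)⁴ = 2.33e20 kg/m³.
Result: 0.0270 × 2.33e20 = 6.29e18 kg/m³.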